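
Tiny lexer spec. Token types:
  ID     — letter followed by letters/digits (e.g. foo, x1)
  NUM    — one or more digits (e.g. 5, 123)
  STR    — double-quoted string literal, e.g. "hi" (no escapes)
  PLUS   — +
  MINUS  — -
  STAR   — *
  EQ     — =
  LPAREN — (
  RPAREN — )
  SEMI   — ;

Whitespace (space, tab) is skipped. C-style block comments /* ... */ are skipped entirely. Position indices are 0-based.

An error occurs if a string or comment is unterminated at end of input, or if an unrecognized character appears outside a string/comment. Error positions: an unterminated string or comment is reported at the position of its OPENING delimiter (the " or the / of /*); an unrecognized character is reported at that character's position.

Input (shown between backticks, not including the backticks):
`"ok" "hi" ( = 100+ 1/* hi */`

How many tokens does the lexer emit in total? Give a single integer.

Answer: 7

Derivation:
pos=0: enter STRING mode
pos=0: emit STR "ok" (now at pos=4)
pos=5: enter STRING mode
pos=5: emit STR "hi" (now at pos=9)
pos=10: emit LPAREN '('
pos=12: emit EQ '='
pos=14: emit NUM '100' (now at pos=17)
pos=17: emit PLUS '+'
pos=19: emit NUM '1' (now at pos=20)
pos=20: enter COMMENT mode (saw '/*')
exit COMMENT mode (now at pos=28)
DONE. 7 tokens: [STR, STR, LPAREN, EQ, NUM, PLUS, NUM]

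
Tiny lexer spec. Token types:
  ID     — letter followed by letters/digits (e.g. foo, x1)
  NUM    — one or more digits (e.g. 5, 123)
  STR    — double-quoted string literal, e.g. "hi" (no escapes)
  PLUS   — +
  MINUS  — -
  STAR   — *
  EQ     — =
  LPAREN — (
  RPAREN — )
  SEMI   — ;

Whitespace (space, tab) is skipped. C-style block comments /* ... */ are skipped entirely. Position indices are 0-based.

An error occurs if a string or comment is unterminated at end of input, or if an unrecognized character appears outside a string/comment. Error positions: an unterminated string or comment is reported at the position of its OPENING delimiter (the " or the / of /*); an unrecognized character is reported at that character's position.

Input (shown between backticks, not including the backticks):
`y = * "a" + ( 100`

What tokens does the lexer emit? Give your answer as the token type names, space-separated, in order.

Answer: ID EQ STAR STR PLUS LPAREN NUM

Derivation:
pos=0: emit ID 'y' (now at pos=1)
pos=2: emit EQ '='
pos=4: emit STAR '*'
pos=6: enter STRING mode
pos=6: emit STR "a" (now at pos=9)
pos=10: emit PLUS '+'
pos=12: emit LPAREN '('
pos=14: emit NUM '100' (now at pos=17)
DONE. 7 tokens: [ID, EQ, STAR, STR, PLUS, LPAREN, NUM]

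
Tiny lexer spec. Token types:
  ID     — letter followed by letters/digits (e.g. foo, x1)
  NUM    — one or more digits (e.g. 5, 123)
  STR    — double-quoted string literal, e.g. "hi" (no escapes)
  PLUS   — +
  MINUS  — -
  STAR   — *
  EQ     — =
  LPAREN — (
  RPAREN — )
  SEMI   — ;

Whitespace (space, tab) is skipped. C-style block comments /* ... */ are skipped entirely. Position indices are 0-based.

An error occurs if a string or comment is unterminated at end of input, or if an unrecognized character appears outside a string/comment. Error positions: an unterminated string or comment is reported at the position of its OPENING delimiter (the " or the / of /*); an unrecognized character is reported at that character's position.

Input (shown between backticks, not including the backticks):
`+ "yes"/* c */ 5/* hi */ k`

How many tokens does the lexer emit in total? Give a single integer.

pos=0: emit PLUS '+'
pos=2: enter STRING mode
pos=2: emit STR "yes" (now at pos=7)
pos=7: enter COMMENT mode (saw '/*')
exit COMMENT mode (now at pos=14)
pos=15: emit NUM '5' (now at pos=16)
pos=16: enter COMMENT mode (saw '/*')
exit COMMENT mode (now at pos=24)
pos=25: emit ID 'k' (now at pos=26)
DONE. 4 tokens: [PLUS, STR, NUM, ID]

Answer: 4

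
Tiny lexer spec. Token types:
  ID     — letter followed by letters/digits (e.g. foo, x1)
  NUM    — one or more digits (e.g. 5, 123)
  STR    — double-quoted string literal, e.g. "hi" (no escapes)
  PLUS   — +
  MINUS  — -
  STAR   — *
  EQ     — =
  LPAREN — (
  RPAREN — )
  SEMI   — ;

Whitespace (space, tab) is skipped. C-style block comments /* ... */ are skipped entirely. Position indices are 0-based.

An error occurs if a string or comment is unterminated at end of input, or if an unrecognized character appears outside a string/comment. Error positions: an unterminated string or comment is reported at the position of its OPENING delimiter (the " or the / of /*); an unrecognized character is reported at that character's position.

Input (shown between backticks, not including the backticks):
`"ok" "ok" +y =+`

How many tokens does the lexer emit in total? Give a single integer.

pos=0: enter STRING mode
pos=0: emit STR "ok" (now at pos=4)
pos=5: enter STRING mode
pos=5: emit STR "ok" (now at pos=9)
pos=10: emit PLUS '+'
pos=11: emit ID 'y' (now at pos=12)
pos=13: emit EQ '='
pos=14: emit PLUS '+'
DONE. 6 tokens: [STR, STR, PLUS, ID, EQ, PLUS]

Answer: 6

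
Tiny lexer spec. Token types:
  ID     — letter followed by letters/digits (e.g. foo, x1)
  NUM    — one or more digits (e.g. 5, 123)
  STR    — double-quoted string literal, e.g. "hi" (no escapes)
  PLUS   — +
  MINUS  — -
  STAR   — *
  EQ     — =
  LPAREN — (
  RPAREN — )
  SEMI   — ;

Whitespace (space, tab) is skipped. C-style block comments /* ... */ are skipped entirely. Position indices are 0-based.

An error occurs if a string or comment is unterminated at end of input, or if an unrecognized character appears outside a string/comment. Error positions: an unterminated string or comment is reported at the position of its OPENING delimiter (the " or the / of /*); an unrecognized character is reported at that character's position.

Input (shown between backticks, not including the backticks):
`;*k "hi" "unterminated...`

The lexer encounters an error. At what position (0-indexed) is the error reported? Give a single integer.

pos=0: emit SEMI ';'
pos=1: emit STAR '*'
pos=2: emit ID 'k' (now at pos=3)
pos=4: enter STRING mode
pos=4: emit STR "hi" (now at pos=8)
pos=9: enter STRING mode
pos=9: ERROR — unterminated string

Answer: 9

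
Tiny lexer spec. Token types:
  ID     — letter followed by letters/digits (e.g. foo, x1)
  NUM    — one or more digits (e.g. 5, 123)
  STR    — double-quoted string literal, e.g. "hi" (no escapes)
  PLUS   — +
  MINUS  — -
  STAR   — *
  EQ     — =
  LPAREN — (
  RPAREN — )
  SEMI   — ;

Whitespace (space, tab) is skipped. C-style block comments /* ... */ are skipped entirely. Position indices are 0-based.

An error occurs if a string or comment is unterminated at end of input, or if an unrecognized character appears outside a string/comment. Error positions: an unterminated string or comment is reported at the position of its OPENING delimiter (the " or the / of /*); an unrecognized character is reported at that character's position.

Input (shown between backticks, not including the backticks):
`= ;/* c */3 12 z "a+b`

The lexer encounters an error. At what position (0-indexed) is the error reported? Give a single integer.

Answer: 17

Derivation:
pos=0: emit EQ '='
pos=2: emit SEMI ';'
pos=3: enter COMMENT mode (saw '/*')
exit COMMENT mode (now at pos=10)
pos=10: emit NUM '3' (now at pos=11)
pos=12: emit NUM '12' (now at pos=14)
pos=15: emit ID 'z' (now at pos=16)
pos=17: enter STRING mode
pos=17: ERROR — unterminated string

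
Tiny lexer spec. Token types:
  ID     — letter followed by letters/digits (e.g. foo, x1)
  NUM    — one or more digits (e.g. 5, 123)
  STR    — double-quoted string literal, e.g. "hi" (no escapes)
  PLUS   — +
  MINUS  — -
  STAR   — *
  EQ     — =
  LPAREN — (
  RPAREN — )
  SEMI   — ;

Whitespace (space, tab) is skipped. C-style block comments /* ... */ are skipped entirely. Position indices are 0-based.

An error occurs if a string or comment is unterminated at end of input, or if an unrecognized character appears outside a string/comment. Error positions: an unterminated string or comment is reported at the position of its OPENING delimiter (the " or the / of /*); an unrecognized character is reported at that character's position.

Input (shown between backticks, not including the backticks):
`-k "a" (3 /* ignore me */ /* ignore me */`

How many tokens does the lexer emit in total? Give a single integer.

pos=0: emit MINUS '-'
pos=1: emit ID 'k' (now at pos=2)
pos=3: enter STRING mode
pos=3: emit STR "a" (now at pos=6)
pos=7: emit LPAREN '('
pos=8: emit NUM '3' (now at pos=9)
pos=10: enter COMMENT mode (saw '/*')
exit COMMENT mode (now at pos=25)
pos=26: enter COMMENT mode (saw '/*')
exit COMMENT mode (now at pos=41)
DONE. 5 tokens: [MINUS, ID, STR, LPAREN, NUM]

Answer: 5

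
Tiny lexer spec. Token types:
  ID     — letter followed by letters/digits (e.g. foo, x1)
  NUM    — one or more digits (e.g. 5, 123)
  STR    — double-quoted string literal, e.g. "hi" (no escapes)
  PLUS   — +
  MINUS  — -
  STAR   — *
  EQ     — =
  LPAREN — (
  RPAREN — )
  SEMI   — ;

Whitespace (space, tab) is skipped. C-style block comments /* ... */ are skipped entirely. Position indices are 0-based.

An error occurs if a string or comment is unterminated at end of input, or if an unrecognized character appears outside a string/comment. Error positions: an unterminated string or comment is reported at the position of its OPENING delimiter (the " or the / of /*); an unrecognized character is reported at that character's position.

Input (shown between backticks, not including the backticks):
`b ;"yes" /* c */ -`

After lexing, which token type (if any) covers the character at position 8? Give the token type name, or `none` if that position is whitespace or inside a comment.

pos=0: emit ID 'b' (now at pos=1)
pos=2: emit SEMI ';'
pos=3: enter STRING mode
pos=3: emit STR "yes" (now at pos=8)
pos=9: enter COMMENT mode (saw '/*')
exit COMMENT mode (now at pos=16)
pos=17: emit MINUS '-'
DONE. 4 tokens: [ID, SEMI, STR, MINUS]
Position 8: char is ' ' -> none

Answer: none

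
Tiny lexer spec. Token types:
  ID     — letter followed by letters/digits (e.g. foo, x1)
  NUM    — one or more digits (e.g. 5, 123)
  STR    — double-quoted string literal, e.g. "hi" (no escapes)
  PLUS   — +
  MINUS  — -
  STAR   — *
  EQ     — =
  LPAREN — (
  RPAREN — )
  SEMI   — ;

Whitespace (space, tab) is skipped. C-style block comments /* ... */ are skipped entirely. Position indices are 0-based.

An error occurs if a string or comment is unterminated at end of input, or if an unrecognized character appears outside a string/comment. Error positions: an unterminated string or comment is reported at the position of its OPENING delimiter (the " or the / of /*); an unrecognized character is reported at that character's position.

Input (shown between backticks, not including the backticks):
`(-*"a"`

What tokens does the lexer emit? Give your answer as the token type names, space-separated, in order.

pos=0: emit LPAREN '('
pos=1: emit MINUS '-'
pos=2: emit STAR '*'
pos=3: enter STRING mode
pos=3: emit STR "a" (now at pos=6)
DONE. 4 tokens: [LPAREN, MINUS, STAR, STR]

Answer: LPAREN MINUS STAR STR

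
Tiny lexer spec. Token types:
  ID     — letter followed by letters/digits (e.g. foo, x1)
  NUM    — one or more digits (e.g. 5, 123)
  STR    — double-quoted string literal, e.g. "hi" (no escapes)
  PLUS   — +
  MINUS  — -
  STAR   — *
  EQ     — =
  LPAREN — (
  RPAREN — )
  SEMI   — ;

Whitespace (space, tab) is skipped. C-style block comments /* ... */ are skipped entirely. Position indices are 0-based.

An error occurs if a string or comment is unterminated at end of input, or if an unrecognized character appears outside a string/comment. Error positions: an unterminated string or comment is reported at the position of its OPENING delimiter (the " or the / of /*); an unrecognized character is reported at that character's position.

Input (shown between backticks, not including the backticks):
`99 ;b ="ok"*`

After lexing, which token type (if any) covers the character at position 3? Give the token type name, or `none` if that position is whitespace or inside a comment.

Answer: SEMI

Derivation:
pos=0: emit NUM '99' (now at pos=2)
pos=3: emit SEMI ';'
pos=4: emit ID 'b' (now at pos=5)
pos=6: emit EQ '='
pos=7: enter STRING mode
pos=7: emit STR "ok" (now at pos=11)
pos=11: emit STAR '*'
DONE. 6 tokens: [NUM, SEMI, ID, EQ, STR, STAR]
Position 3: char is ';' -> SEMI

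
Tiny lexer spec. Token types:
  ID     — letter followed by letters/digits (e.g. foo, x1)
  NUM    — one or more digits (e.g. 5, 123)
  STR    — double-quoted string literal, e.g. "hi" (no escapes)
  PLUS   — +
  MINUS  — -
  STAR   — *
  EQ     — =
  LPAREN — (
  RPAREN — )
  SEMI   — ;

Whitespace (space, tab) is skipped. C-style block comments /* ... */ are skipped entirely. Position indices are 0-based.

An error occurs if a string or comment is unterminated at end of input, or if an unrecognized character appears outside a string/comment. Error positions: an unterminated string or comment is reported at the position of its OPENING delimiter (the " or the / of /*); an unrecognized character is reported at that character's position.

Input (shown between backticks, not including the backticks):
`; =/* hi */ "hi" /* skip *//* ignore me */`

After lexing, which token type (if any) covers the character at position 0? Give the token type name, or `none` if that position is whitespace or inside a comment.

Answer: SEMI

Derivation:
pos=0: emit SEMI ';'
pos=2: emit EQ '='
pos=3: enter COMMENT mode (saw '/*')
exit COMMENT mode (now at pos=11)
pos=12: enter STRING mode
pos=12: emit STR "hi" (now at pos=16)
pos=17: enter COMMENT mode (saw '/*')
exit COMMENT mode (now at pos=27)
pos=27: enter COMMENT mode (saw '/*')
exit COMMENT mode (now at pos=42)
DONE. 3 tokens: [SEMI, EQ, STR]
Position 0: char is ';' -> SEMI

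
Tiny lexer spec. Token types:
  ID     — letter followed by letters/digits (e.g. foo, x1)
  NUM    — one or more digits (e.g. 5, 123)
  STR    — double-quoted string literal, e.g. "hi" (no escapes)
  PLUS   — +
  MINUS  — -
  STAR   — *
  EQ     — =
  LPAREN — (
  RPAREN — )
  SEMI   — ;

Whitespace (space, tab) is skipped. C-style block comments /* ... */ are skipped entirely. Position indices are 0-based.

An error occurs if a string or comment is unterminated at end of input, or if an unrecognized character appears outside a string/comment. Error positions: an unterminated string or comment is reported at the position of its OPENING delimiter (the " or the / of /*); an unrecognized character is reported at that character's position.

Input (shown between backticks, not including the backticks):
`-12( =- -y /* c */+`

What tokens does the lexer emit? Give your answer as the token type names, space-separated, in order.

Answer: MINUS NUM LPAREN EQ MINUS MINUS ID PLUS

Derivation:
pos=0: emit MINUS '-'
pos=1: emit NUM '12' (now at pos=3)
pos=3: emit LPAREN '('
pos=5: emit EQ '='
pos=6: emit MINUS '-'
pos=8: emit MINUS '-'
pos=9: emit ID 'y' (now at pos=10)
pos=11: enter COMMENT mode (saw '/*')
exit COMMENT mode (now at pos=18)
pos=18: emit PLUS '+'
DONE. 8 tokens: [MINUS, NUM, LPAREN, EQ, MINUS, MINUS, ID, PLUS]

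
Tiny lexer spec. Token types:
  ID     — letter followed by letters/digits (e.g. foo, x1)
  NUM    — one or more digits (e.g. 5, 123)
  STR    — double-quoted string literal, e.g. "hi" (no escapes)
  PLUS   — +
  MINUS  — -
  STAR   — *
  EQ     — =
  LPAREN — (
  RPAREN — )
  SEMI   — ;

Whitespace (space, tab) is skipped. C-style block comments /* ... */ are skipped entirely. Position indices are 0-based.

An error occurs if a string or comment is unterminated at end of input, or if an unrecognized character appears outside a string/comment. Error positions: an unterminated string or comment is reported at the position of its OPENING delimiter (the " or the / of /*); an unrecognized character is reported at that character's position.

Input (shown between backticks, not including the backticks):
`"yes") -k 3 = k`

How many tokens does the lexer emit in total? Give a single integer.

pos=0: enter STRING mode
pos=0: emit STR "yes" (now at pos=5)
pos=5: emit RPAREN ')'
pos=7: emit MINUS '-'
pos=8: emit ID 'k' (now at pos=9)
pos=10: emit NUM '3' (now at pos=11)
pos=12: emit EQ '='
pos=14: emit ID 'k' (now at pos=15)
DONE. 7 tokens: [STR, RPAREN, MINUS, ID, NUM, EQ, ID]

Answer: 7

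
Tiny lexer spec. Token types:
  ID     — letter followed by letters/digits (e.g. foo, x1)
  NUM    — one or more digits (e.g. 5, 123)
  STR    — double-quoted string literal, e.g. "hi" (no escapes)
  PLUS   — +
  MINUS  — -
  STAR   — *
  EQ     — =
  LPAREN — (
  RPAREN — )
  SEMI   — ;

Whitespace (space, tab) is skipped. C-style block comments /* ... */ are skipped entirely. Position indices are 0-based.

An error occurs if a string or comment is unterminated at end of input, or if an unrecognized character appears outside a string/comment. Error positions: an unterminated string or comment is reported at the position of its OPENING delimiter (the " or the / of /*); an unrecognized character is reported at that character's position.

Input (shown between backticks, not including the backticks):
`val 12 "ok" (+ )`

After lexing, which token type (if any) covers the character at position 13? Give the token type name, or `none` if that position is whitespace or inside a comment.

Answer: PLUS

Derivation:
pos=0: emit ID 'val' (now at pos=3)
pos=4: emit NUM '12' (now at pos=6)
pos=7: enter STRING mode
pos=7: emit STR "ok" (now at pos=11)
pos=12: emit LPAREN '('
pos=13: emit PLUS '+'
pos=15: emit RPAREN ')'
DONE. 6 tokens: [ID, NUM, STR, LPAREN, PLUS, RPAREN]
Position 13: char is '+' -> PLUS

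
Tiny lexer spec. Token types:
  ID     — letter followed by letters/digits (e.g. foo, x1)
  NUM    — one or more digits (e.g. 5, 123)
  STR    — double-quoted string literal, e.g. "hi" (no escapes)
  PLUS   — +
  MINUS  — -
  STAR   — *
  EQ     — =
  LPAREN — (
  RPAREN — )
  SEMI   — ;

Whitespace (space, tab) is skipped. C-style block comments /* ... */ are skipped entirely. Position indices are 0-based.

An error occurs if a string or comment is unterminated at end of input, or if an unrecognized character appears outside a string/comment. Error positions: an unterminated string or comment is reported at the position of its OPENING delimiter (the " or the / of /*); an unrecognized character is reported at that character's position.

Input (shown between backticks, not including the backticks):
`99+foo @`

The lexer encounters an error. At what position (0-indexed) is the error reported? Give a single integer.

pos=0: emit NUM '99' (now at pos=2)
pos=2: emit PLUS '+'
pos=3: emit ID 'foo' (now at pos=6)
pos=7: ERROR — unrecognized char '@'

Answer: 7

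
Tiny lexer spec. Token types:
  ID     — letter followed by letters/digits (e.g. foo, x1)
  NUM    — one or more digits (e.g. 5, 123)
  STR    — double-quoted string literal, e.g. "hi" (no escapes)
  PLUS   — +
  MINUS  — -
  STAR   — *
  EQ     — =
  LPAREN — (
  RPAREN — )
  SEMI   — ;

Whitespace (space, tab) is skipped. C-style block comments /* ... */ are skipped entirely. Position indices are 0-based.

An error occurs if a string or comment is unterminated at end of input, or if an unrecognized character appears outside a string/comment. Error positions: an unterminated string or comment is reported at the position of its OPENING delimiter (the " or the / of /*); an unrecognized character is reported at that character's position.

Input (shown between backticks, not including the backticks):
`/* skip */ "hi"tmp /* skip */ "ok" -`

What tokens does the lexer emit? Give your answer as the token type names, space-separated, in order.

Answer: STR ID STR MINUS

Derivation:
pos=0: enter COMMENT mode (saw '/*')
exit COMMENT mode (now at pos=10)
pos=11: enter STRING mode
pos=11: emit STR "hi" (now at pos=15)
pos=15: emit ID 'tmp' (now at pos=18)
pos=19: enter COMMENT mode (saw '/*')
exit COMMENT mode (now at pos=29)
pos=30: enter STRING mode
pos=30: emit STR "ok" (now at pos=34)
pos=35: emit MINUS '-'
DONE. 4 tokens: [STR, ID, STR, MINUS]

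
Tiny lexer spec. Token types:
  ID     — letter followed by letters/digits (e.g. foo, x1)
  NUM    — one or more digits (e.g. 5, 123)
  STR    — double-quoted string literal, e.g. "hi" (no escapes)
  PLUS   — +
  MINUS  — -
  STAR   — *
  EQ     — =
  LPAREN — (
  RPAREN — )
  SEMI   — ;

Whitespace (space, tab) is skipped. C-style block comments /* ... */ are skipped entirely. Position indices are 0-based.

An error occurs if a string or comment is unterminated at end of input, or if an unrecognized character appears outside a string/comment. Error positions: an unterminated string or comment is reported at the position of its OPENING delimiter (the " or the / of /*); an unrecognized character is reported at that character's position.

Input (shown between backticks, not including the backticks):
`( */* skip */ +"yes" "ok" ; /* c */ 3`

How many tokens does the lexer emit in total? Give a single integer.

pos=0: emit LPAREN '('
pos=2: emit STAR '*'
pos=3: enter COMMENT mode (saw '/*')
exit COMMENT mode (now at pos=13)
pos=14: emit PLUS '+'
pos=15: enter STRING mode
pos=15: emit STR "yes" (now at pos=20)
pos=21: enter STRING mode
pos=21: emit STR "ok" (now at pos=25)
pos=26: emit SEMI ';'
pos=28: enter COMMENT mode (saw '/*')
exit COMMENT mode (now at pos=35)
pos=36: emit NUM '3' (now at pos=37)
DONE. 7 tokens: [LPAREN, STAR, PLUS, STR, STR, SEMI, NUM]

Answer: 7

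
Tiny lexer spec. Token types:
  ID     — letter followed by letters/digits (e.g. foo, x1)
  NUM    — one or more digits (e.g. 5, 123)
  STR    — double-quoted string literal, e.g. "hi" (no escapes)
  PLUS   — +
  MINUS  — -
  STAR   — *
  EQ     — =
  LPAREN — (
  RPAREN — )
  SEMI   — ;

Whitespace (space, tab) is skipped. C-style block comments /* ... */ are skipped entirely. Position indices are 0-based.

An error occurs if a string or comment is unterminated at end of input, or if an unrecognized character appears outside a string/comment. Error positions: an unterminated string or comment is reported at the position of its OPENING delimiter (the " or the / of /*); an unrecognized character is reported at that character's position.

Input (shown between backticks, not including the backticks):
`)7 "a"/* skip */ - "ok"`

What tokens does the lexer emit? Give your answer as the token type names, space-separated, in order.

Answer: RPAREN NUM STR MINUS STR

Derivation:
pos=0: emit RPAREN ')'
pos=1: emit NUM '7' (now at pos=2)
pos=3: enter STRING mode
pos=3: emit STR "a" (now at pos=6)
pos=6: enter COMMENT mode (saw '/*')
exit COMMENT mode (now at pos=16)
pos=17: emit MINUS '-'
pos=19: enter STRING mode
pos=19: emit STR "ok" (now at pos=23)
DONE. 5 tokens: [RPAREN, NUM, STR, MINUS, STR]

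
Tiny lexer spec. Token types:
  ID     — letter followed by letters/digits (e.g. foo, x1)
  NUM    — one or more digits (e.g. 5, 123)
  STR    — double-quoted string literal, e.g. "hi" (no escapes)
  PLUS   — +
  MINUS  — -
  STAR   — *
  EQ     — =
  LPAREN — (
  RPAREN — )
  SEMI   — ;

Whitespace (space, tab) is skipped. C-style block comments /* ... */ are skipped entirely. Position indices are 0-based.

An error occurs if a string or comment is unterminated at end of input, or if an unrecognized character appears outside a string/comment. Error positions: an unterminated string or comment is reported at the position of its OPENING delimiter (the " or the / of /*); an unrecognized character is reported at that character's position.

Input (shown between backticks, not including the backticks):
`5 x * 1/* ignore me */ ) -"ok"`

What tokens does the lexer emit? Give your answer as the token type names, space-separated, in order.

pos=0: emit NUM '5' (now at pos=1)
pos=2: emit ID 'x' (now at pos=3)
pos=4: emit STAR '*'
pos=6: emit NUM '1' (now at pos=7)
pos=7: enter COMMENT mode (saw '/*')
exit COMMENT mode (now at pos=22)
pos=23: emit RPAREN ')'
pos=25: emit MINUS '-'
pos=26: enter STRING mode
pos=26: emit STR "ok" (now at pos=30)
DONE. 7 tokens: [NUM, ID, STAR, NUM, RPAREN, MINUS, STR]

Answer: NUM ID STAR NUM RPAREN MINUS STR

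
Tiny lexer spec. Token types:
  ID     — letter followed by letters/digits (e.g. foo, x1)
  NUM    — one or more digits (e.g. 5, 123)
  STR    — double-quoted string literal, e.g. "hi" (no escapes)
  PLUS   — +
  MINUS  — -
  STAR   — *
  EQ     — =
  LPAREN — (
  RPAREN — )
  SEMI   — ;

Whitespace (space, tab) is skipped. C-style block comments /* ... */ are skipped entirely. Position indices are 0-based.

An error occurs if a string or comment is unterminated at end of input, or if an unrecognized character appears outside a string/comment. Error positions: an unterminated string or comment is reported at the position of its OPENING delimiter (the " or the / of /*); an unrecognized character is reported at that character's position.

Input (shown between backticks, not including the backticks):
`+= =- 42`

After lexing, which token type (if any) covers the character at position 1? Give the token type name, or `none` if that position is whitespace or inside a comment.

pos=0: emit PLUS '+'
pos=1: emit EQ '='
pos=3: emit EQ '='
pos=4: emit MINUS '-'
pos=6: emit NUM '42' (now at pos=8)
DONE. 5 tokens: [PLUS, EQ, EQ, MINUS, NUM]
Position 1: char is '=' -> EQ

Answer: EQ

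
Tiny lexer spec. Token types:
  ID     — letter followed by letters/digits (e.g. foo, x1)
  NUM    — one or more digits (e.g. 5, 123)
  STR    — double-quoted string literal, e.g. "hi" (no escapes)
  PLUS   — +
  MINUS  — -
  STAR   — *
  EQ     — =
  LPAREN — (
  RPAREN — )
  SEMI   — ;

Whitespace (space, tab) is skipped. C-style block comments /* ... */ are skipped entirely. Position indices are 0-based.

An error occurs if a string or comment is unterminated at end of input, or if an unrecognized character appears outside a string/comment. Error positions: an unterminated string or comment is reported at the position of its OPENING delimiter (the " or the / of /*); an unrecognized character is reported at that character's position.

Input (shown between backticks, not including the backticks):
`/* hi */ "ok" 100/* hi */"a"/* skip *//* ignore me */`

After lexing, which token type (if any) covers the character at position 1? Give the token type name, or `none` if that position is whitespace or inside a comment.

pos=0: enter COMMENT mode (saw '/*')
exit COMMENT mode (now at pos=8)
pos=9: enter STRING mode
pos=9: emit STR "ok" (now at pos=13)
pos=14: emit NUM '100' (now at pos=17)
pos=17: enter COMMENT mode (saw '/*')
exit COMMENT mode (now at pos=25)
pos=25: enter STRING mode
pos=25: emit STR "a" (now at pos=28)
pos=28: enter COMMENT mode (saw '/*')
exit COMMENT mode (now at pos=38)
pos=38: enter COMMENT mode (saw '/*')
exit COMMENT mode (now at pos=53)
DONE. 3 tokens: [STR, NUM, STR]
Position 1: char is '*' -> none

Answer: none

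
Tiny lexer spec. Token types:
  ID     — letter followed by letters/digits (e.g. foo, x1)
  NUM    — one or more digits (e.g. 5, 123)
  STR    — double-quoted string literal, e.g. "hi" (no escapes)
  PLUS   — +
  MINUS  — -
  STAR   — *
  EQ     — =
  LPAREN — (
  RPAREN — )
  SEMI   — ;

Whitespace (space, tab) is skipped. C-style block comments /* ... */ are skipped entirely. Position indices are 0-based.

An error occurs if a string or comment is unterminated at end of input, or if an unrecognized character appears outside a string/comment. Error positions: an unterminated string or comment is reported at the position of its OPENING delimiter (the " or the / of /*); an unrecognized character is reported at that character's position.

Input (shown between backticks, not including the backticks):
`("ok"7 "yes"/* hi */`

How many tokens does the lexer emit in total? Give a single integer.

pos=0: emit LPAREN '('
pos=1: enter STRING mode
pos=1: emit STR "ok" (now at pos=5)
pos=5: emit NUM '7' (now at pos=6)
pos=7: enter STRING mode
pos=7: emit STR "yes" (now at pos=12)
pos=12: enter COMMENT mode (saw '/*')
exit COMMENT mode (now at pos=20)
DONE. 4 tokens: [LPAREN, STR, NUM, STR]

Answer: 4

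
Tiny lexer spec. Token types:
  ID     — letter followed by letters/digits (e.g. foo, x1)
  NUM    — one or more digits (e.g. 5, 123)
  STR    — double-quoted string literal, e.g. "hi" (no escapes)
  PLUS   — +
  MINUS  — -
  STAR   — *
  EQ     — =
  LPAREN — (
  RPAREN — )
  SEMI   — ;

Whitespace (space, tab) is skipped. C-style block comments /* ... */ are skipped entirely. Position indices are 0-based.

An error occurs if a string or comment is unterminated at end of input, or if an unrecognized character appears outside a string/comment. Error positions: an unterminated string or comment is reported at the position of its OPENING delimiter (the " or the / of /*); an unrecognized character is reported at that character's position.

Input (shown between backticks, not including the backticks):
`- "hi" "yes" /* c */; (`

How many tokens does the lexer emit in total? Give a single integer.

Answer: 5

Derivation:
pos=0: emit MINUS '-'
pos=2: enter STRING mode
pos=2: emit STR "hi" (now at pos=6)
pos=7: enter STRING mode
pos=7: emit STR "yes" (now at pos=12)
pos=13: enter COMMENT mode (saw '/*')
exit COMMENT mode (now at pos=20)
pos=20: emit SEMI ';'
pos=22: emit LPAREN '('
DONE. 5 tokens: [MINUS, STR, STR, SEMI, LPAREN]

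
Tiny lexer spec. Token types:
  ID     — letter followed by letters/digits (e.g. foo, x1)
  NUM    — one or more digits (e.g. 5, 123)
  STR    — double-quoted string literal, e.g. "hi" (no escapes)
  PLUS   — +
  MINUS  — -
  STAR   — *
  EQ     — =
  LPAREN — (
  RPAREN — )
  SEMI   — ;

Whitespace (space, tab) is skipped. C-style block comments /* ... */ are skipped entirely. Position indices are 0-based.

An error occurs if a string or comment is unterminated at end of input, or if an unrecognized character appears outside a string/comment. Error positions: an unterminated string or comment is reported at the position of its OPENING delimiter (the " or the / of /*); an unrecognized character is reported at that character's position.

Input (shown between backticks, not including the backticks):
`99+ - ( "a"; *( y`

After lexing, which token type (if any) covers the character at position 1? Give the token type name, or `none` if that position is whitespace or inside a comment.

Answer: NUM

Derivation:
pos=0: emit NUM '99' (now at pos=2)
pos=2: emit PLUS '+'
pos=4: emit MINUS '-'
pos=6: emit LPAREN '('
pos=8: enter STRING mode
pos=8: emit STR "a" (now at pos=11)
pos=11: emit SEMI ';'
pos=13: emit STAR '*'
pos=14: emit LPAREN '('
pos=16: emit ID 'y' (now at pos=17)
DONE. 9 tokens: [NUM, PLUS, MINUS, LPAREN, STR, SEMI, STAR, LPAREN, ID]
Position 1: char is '9' -> NUM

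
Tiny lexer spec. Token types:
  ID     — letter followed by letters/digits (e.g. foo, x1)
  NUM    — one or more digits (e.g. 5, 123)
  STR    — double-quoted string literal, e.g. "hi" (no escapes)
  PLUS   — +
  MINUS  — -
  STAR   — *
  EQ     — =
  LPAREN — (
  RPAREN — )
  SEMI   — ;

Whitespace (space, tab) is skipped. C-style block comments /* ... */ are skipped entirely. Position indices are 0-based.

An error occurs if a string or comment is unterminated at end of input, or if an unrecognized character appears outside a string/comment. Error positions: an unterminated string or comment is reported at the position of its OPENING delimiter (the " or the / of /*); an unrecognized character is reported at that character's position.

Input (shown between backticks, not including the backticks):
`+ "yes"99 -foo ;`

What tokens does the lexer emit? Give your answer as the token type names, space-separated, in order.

pos=0: emit PLUS '+'
pos=2: enter STRING mode
pos=2: emit STR "yes" (now at pos=7)
pos=7: emit NUM '99' (now at pos=9)
pos=10: emit MINUS '-'
pos=11: emit ID 'foo' (now at pos=14)
pos=15: emit SEMI ';'
DONE. 6 tokens: [PLUS, STR, NUM, MINUS, ID, SEMI]

Answer: PLUS STR NUM MINUS ID SEMI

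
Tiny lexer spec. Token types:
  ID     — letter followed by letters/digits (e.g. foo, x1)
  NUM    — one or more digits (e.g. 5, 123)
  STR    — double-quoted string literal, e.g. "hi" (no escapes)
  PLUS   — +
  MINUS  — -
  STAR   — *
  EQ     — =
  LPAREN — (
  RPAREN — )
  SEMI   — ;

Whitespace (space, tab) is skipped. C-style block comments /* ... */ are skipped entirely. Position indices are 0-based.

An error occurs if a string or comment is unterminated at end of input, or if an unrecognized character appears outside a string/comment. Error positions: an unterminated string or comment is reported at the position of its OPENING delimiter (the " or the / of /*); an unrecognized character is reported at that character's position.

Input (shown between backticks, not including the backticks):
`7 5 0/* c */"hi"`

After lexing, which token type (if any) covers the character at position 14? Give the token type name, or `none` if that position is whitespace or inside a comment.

Answer: STR

Derivation:
pos=0: emit NUM '7' (now at pos=1)
pos=2: emit NUM '5' (now at pos=3)
pos=4: emit NUM '0' (now at pos=5)
pos=5: enter COMMENT mode (saw '/*')
exit COMMENT mode (now at pos=12)
pos=12: enter STRING mode
pos=12: emit STR "hi" (now at pos=16)
DONE. 4 tokens: [NUM, NUM, NUM, STR]
Position 14: char is 'i' -> STR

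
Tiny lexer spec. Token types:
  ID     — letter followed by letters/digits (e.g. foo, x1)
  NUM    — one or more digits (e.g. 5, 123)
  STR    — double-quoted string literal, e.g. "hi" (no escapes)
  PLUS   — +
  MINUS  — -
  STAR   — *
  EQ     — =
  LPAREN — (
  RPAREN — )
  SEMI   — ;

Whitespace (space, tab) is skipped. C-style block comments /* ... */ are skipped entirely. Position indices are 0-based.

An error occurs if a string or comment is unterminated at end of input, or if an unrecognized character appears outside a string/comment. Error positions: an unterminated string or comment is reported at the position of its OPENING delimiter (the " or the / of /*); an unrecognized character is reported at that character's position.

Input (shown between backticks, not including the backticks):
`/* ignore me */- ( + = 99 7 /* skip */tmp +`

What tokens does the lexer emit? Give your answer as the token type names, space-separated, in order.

pos=0: enter COMMENT mode (saw '/*')
exit COMMENT mode (now at pos=15)
pos=15: emit MINUS '-'
pos=17: emit LPAREN '('
pos=19: emit PLUS '+'
pos=21: emit EQ '='
pos=23: emit NUM '99' (now at pos=25)
pos=26: emit NUM '7' (now at pos=27)
pos=28: enter COMMENT mode (saw '/*')
exit COMMENT mode (now at pos=38)
pos=38: emit ID 'tmp' (now at pos=41)
pos=42: emit PLUS '+'
DONE. 8 tokens: [MINUS, LPAREN, PLUS, EQ, NUM, NUM, ID, PLUS]

Answer: MINUS LPAREN PLUS EQ NUM NUM ID PLUS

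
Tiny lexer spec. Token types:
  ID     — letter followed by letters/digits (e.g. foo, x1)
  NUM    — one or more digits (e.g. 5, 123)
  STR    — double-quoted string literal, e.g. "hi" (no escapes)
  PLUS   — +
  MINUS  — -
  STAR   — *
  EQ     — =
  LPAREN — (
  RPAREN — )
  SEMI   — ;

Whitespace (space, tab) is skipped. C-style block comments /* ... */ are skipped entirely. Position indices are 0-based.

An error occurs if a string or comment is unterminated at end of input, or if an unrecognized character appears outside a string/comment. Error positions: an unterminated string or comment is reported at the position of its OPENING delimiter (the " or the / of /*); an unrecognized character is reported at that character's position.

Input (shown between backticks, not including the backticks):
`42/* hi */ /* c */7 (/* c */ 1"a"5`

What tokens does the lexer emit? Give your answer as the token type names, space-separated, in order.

Answer: NUM NUM LPAREN NUM STR NUM

Derivation:
pos=0: emit NUM '42' (now at pos=2)
pos=2: enter COMMENT mode (saw '/*')
exit COMMENT mode (now at pos=10)
pos=11: enter COMMENT mode (saw '/*')
exit COMMENT mode (now at pos=18)
pos=18: emit NUM '7' (now at pos=19)
pos=20: emit LPAREN '('
pos=21: enter COMMENT mode (saw '/*')
exit COMMENT mode (now at pos=28)
pos=29: emit NUM '1' (now at pos=30)
pos=30: enter STRING mode
pos=30: emit STR "a" (now at pos=33)
pos=33: emit NUM '5' (now at pos=34)
DONE. 6 tokens: [NUM, NUM, LPAREN, NUM, STR, NUM]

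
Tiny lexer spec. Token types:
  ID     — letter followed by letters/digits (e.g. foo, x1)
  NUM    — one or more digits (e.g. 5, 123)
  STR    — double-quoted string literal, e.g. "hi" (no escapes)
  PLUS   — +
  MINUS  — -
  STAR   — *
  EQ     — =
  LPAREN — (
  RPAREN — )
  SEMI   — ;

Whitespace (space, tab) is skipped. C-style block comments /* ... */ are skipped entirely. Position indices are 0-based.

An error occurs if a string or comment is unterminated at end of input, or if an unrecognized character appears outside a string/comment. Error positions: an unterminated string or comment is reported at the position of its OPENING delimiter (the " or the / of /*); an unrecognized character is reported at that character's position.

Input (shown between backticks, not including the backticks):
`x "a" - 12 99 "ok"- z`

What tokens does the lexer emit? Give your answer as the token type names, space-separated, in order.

Answer: ID STR MINUS NUM NUM STR MINUS ID

Derivation:
pos=0: emit ID 'x' (now at pos=1)
pos=2: enter STRING mode
pos=2: emit STR "a" (now at pos=5)
pos=6: emit MINUS '-'
pos=8: emit NUM '12' (now at pos=10)
pos=11: emit NUM '99' (now at pos=13)
pos=14: enter STRING mode
pos=14: emit STR "ok" (now at pos=18)
pos=18: emit MINUS '-'
pos=20: emit ID 'z' (now at pos=21)
DONE. 8 tokens: [ID, STR, MINUS, NUM, NUM, STR, MINUS, ID]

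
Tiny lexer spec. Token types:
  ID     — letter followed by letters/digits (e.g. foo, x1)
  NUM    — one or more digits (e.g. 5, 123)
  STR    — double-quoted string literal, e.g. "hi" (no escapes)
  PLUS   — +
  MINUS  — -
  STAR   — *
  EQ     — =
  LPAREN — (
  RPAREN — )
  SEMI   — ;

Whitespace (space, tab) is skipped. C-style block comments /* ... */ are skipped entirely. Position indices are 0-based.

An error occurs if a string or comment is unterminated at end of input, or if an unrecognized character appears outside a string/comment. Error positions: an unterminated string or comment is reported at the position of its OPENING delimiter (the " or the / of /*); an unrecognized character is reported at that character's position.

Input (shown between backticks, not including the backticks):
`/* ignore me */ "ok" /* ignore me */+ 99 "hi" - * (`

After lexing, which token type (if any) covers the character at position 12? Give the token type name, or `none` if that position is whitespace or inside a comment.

Answer: none

Derivation:
pos=0: enter COMMENT mode (saw '/*')
exit COMMENT mode (now at pos=15)
pos=16: enter STRING mode
pos=16: emit STR "ok" (now at pos=20)
pos=21: enter COMMENT mode (saw '/*')
exit COMMENT mode (now at pos=36)
pos=36: emit PLUS '+'
pos=38: emit NUM '99' (now at pos=40)
pos=41: enter STRING mode
pos=41: emit STR "hi" (now at pos=45)
pos=46: emit MINUS '-'
pos=48: emit STAR '*'
pos=50: emit LPAREN '('
DONE. 7 tokens: [STR, PLUS, NUM, STR, MINUS, STAR, LPAREN]
Position 12: char is ' ' -> none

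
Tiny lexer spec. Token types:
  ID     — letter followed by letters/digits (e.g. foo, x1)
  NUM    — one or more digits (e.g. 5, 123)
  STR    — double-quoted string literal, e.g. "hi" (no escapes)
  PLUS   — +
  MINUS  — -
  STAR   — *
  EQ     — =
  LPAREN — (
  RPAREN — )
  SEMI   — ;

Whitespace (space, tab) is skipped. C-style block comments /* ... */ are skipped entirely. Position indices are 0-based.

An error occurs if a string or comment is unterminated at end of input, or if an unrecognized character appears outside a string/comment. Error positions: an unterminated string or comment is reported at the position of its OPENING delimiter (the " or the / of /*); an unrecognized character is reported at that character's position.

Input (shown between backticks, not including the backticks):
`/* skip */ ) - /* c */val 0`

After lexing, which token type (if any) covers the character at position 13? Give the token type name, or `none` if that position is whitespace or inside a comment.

pos=0: enter COMMENT mode (saw '/*')
exit COMMENT mode (now at pos=10)
pos=11: emit RPAREN ')'
pos=13: emit MINUS '-'
pos=15: enter COMMENT mode (saw '/*')
exit COMMENT mode (now at pos=22)
pos=22: emit ID 'val' (now at pos=25)
pos=26: emit NUM '0' (now at pos=27)
DONE. 4 tokens: [RPAREN, MINUS, ID, NUM]
Position 13: char is '-' -> MINUS

Answer: MINUS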